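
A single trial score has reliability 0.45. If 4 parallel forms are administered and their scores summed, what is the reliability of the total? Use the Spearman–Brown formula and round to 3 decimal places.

0.766

ρ_k = kρ / (1 + (k−1)ρ) = 4·0.45 / (1 + 3·0.45) = 1.800 / 2.350 = 0.766.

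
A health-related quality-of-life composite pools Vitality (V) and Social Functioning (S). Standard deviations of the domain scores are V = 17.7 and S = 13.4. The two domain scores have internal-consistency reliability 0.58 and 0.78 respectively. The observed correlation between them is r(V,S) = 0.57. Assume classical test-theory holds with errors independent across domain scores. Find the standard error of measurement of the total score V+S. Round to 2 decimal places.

13.08

Var(total) = 492.85 + 270.385 = 763.235.
True-score variance = 321.765 + 270.385 = 592.15, so reliability = 0.7758.
Error variance = 763.235 − 592.15 = 171.085; SEM = √171.085 = 13.08.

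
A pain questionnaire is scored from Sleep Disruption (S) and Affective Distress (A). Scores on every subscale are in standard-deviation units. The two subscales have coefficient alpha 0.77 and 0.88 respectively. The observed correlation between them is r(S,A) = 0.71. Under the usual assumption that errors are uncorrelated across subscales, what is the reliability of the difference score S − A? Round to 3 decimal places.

0.397

Var(S−A) = 1 + 1 − 2·0.71 = 2 − 1.42 = 0.58.
With uncorrelated errors the cross-covariances are all true-score covariance, so they carry over unchanged; only the diagonal terms shrink to ρᵢσᵢ².
True-score variance = [0.77 + 0.88] − 1.42 = 1.65 − 1.42 = 0.23.
Reliability = 0.23 / 0.58 = 0.397.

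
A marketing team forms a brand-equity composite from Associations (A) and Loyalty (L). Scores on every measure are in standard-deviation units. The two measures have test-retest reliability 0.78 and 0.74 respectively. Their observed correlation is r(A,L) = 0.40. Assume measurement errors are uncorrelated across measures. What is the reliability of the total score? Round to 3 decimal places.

0.829

Var(A+L) = 2 + 2·[0.40] = 2 + 0.8 = 2.8.
Under uncorrelated errors the observed covariances equal the true-score covariances, so only the own-variance terms attenuate.
True-score variance = [0.78 + 0.74] + 0.8 = 1.52 + 0.8 = 2.32.
Reliability = 2.32 / 2.8 = 0.829.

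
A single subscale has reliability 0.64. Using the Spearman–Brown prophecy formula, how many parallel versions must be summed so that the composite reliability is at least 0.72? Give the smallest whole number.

2

k ≥ ρ*(1−ρ₁)/(ρ₁(1−ρ*)) = 0.72·0.36 / (0.64·0.28) = 1.446.
Smallest integer k = 2.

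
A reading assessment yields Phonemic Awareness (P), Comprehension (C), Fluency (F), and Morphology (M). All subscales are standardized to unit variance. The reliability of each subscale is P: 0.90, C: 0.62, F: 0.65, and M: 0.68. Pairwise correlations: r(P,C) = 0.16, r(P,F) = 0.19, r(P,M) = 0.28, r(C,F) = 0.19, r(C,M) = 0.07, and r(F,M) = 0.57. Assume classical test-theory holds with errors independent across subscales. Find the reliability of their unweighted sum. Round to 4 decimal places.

0.8338

Var(P+C+F+M) = 4 + 2·[0.16 + 0.19 + 0.28 + 0.19 + 0.07 + 0.57] = 4 + 2.92 = 6.92.
Because errors are independent across components, Cov(Tᵢ,Tⱼ) = Cov(Xᵢ,Xⱼ); the off-diagonal part of the true-score variance is the same as above.
True-score variance = [0.90 + 0.62 + 0.65 + 0.68] + 2.92 = 2.85 + 2.92 = 5.77.
Reliability = 5.77 / 6.92 = 0.8338.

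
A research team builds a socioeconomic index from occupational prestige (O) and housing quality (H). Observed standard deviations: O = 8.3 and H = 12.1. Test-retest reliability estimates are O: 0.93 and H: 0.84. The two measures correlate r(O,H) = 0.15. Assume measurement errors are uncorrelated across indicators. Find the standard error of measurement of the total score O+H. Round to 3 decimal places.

Var(total) = 215.3 + 30.129 = 245.429.
True-score variance = 187.052 + 30.129 = 217.181, so reliability = 0.8849.
Error variance = 245.429 − 217.181 = 28.2479; SEM = √28.2479 = 5.315.

5.315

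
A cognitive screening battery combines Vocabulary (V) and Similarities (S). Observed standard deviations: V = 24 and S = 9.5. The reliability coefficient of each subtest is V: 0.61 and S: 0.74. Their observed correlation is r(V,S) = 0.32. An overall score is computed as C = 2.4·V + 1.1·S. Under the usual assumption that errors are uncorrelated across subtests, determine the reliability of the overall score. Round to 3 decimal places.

Var(C) = 2.4²·24² + 1.1²·9.5² + 2·[2.64·24·9.5·0.32] = 3426.96 + 385.229 = 3812.19.
Under uncorrelated errors the observed covariances equal the true-score covariances, so only the own-variance terms attenuate.
True-score variance = [2.4²·24²·0.61 + 1.1²·9.5²·0.74] + 385.229 = 2104.64 + 385.229 = 2489.87.
Reliability = 2489.87 / 3812.19 = 0.653.

0.653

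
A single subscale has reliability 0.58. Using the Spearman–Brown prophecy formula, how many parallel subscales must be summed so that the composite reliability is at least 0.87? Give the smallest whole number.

k ≥ ρ*(1−ρ₁)/(ρ₁(1−ρ*)) = 0.87·0.42 / (0.58·0.13) = 4.846.
Smallest integer k = 5.

5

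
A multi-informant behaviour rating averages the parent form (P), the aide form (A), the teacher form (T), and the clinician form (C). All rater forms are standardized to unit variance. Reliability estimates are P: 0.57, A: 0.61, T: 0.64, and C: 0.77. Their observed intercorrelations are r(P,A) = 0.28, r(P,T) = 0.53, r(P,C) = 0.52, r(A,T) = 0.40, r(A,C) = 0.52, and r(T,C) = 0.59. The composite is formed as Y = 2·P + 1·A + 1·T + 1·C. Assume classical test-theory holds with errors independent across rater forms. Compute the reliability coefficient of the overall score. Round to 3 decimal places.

Var(Y) = 2² + 1 + 1 + 1 + 2·[2·0.28 + 2·0.53 + 2·0.52 + 0.40 + 0.52 + 0.59] = 7 + 8.34 = 15.34.
Under uncorrelated errors the observed covariances equal the true-score covariances, so only the own-variance terms attenuate.
True-score variance = [2²·0.57 + 0.61 + 0.64 + 0.77] + 8.34 = 4.3 + 8.34 = 12.64.
Reliability = 12.64 / 15.34 = 0.824.

0.824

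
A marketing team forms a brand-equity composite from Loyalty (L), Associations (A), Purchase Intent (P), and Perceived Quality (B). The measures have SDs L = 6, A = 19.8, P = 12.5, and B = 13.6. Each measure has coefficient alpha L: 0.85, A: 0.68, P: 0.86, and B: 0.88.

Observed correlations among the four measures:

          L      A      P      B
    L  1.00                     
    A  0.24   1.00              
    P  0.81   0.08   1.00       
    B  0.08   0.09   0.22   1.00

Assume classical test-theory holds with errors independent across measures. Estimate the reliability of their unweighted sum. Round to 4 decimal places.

0.8443

Var(L+A+P+B) = 6² + 19.8² + 12.5² + 13.6² + 2·[6·19.8·0.24 + 6·12.5·0.81 + 6·13.6·0.08 + 19.8·12.5·0.08 + 19.8·13.6·0.09 + 12.5·13.6·0.22] = 769.25 + 354.45 = 1123.7.
Under uncorrelated errors the observed covariances equal the true-score covariances, so only the own-variance terms attenuate.
True-score variance = [6²·0.85 + 19.8²·0.68 + 12.5²·0.86 + 13.6²·0.88] + 354.45 = 594.327 + 354.45 = 948.777.
Reliability = 948.777 / 1123.7 = 0.8443.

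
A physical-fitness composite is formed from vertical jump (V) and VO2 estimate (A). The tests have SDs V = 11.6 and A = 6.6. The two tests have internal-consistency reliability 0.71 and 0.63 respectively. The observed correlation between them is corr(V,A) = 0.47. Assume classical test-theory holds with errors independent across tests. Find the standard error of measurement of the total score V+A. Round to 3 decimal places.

7.426

Var(total) = 178.12 + 71.9664 = 250.086.
True-score variance = 122.98 + 71.9664 = 194.947, so reliability = 0.7795.
Error variance = 250.086 − 194.947 = 55.1396; SEM = √55.1396 = 7.426.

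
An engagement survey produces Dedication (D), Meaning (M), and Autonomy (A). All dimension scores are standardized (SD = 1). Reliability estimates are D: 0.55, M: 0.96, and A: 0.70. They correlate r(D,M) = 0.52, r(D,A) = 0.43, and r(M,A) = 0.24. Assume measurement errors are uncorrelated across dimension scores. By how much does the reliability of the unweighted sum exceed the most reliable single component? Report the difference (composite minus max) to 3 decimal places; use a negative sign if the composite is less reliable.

Var(sum) = 3 + 2.38 = 5.38; true-score variance = 2.21 + 2.38 = 4.59; composite reliability = 0.8532.
Max component reliability = 0.9600.
Difference = 0.8532 − 0.9600 = -0.107.

-0.107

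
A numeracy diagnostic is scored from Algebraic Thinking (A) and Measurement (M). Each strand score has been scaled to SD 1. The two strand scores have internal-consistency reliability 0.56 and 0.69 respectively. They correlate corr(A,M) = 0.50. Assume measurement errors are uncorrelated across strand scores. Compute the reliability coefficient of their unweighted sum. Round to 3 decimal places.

0.750

Var(A+M) = 2 + 2·[0.50] = 2 + 1 = 3.
Because errors are independent across components, Cov(Tᵢ,Tⱼ) = Cov(Xᵢ,Xⱼ); the off-diagonal part of the true-score variance is the same as above.
True-score variance = [0.56 + 0.69] + 1 = 1.25 + 1 = 2.25.
Reliability = 2.25 / 3 = 0.750.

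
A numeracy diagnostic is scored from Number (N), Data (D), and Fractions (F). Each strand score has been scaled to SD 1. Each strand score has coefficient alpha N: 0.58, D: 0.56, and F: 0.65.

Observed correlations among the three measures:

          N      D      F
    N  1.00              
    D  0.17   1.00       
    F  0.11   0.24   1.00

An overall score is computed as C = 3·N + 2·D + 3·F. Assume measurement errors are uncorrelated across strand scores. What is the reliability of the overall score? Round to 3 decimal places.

Var(C) = 3² + 2² + 3² + 2·[6·0.17 + 9·0.11 + 6·0.24] = 22 + 6.9 = 28.9.
With uncorrelated errors the cross-covariances are all true-score covariance, so they carry over unchanged; only the diagonal terms shrink to ρᵢσᵢ².
True-score variance = [3²·0.58 + 2²·0.56 + 3²·0.65] + 6.9 = 13.31 + 6.9 = 20.21.
Reliability = 20.21 / 28.9 = 0.699.

0.699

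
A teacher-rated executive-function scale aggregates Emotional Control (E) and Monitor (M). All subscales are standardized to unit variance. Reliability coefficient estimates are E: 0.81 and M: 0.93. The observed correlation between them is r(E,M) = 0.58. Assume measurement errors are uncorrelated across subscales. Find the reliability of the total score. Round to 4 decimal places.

Var(E+M) = 2 + 2·[0.58] = 2 + 1.16 = 3.16.
Because errors are independent across components, Cov(Tᵢ,Tⱼ) = Cov(Xᵢ,Xⱼ); the off-diagonal part of the true-score variance is the same as above.
True-score variance = [0.81 + 0.93] + 1.16 = 1.74 + 1.16 = 2.9.
Reliability = 2.9 / 3.16 = 0.9177.

0.9177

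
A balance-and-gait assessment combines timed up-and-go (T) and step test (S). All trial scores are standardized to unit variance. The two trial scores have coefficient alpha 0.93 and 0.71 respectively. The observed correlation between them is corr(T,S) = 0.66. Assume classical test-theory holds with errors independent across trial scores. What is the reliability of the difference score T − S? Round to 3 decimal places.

0.471

Var(T−S) = 1 + 1 − 2·0.66 = 2 − 1.32 = 0.68.
Because errors are independent across components, Cov(Tᵢ,Tⱼ) = Cov(Xᵢ,Xⱼ); the off-diagonal part of the true-score variance is the same as above.
True-score variance = [0.93 + 0.71] − 1.32 = 1.64 − 1.32 = 0.32.
Reliability = 0.32 / 0.68 = 0.471.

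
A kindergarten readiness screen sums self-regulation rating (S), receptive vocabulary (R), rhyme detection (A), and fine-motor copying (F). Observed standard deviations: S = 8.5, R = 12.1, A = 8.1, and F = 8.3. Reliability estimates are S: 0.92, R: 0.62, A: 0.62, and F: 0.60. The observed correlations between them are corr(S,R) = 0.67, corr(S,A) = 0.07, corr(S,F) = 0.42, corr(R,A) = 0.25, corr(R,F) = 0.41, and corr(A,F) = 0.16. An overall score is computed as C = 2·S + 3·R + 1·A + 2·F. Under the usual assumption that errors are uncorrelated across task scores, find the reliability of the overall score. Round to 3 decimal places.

Var(C) = 2²·8.5² + 3²·12.1² + 8.1² + 2²·8.3² + 2·[6·8.5·12.1·0.67 + 2·8.5·8.1·0.07 + 4·8.5·8.3·0.42 + 3·12.1·8.1·0.25 + 6·12.1·8.3·0.41 + 2·8.1·8.3·0.16] = 1947.86 + 1767.4 = 3715.26.
With uncorrelated errors the cross-covariances are all true-score covariance, so they carry over unchanged; only the diagonal terms shrink to ρᵢσᵢ².
True-score variance = [2²·8.5²·0.92 + 3²·12.1²·0.62 + 8.1²·0.62 + 2²·8.3²·0.60] + 1767.4 = 1288.86 + 1767.4 = 3056.26.
Reliability = 3056.26 / 3715.26 = 0.823.

0.823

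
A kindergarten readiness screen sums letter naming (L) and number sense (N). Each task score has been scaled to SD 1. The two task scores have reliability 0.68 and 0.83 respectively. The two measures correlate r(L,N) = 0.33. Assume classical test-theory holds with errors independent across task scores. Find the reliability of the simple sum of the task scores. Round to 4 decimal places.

0.8158

Var(L+N) = 2 + 2·[0.33] = 2 + 0.66 = 2.66.
Because errors are independent across components, Cov(Tᵢ,Tⱼ) = Cov(Xᵢ,Xⱼ); the off-diagonal part of the true-score variance is the same as above.
True-score variance = [0.68 + 0.83] + 0.66 = 1.51 + 0.66 = 2.17.
Reliability = 2.17 / 2.66 = 0.8158.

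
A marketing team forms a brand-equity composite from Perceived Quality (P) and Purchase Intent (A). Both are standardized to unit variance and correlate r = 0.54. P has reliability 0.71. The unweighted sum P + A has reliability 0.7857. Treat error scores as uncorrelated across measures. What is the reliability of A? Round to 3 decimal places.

0.630

Var(P+A) = 2 + 2·0.54 = 3.080.
True-score variance = ρ_P + ρ_A + 2·0.54, so 0.7857 = (0.71 + ρ_A + 1.08) / 3.080.
ρ_A = 0.7857·3.080 − 0.71 − 1.08 = 0.630.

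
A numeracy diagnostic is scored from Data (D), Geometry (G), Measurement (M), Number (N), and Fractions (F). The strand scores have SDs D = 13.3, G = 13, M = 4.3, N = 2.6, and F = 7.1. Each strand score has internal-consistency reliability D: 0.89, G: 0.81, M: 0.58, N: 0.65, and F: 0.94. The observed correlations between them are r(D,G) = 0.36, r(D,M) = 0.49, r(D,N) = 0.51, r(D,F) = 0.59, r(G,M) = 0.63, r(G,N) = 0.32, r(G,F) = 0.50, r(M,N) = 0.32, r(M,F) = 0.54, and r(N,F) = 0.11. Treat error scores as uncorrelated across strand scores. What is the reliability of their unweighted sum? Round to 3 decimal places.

0.934

Var(D+G+M+N+F) = 13.3² + 13² + 4.3² + 2.6² + 7.1² + 2·[13.3·13·0.36 + 13.3·4.3·0.49 + 13.3·2.6·0.51 + 13.3·7.1·0.59 + 13·4.3·0.63 + 13·2.6·0.32 + 13·7.1·0.50 + 4.3·2.6·0.32 + 4.3·7.1·0.54 + 2.6·7.1·0.11] = 421.55 + 555.788 = 977.338.
Under uncorrelated errors the observed covariances equal the true-score covariances, so only the own-variance terms attenuate.
True-score variance = [13.3²·0.89 + 13²·0.81 + 4.3²·0.58 + 2.6²·0.65 + 7.1²·0.94] + 555.788 = 356.826 + 555.788 = 912.614.
Reliability = 912.614 / 977.338 = 0.934.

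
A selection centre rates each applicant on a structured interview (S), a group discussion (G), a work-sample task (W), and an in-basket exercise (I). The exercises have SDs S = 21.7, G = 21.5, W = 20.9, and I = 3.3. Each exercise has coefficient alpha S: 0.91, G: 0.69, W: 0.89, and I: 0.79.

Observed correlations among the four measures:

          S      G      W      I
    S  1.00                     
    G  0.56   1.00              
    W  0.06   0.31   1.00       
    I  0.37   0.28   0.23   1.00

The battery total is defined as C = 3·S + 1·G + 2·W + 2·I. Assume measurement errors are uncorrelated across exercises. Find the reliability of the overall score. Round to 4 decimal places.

0.9233

Var(C) = 3²·21.7² + 21.5² + 2²·20.9² + 2²·3.3² + 2·[3·21.7·21.5·0.56 + 6·21.7·20.9·0.06 + 6·21.7·3.3·0.37 + 2·21.5·20.9·0.31 + 2·21.5·3.3·0.28 + 4·20.9·3.3·0.23] = 6491.06 + 2975.66 = 9466.72.
With uncorrelated errors the cross-covariances are all true-score covariance, so they carry over unchanged; only the diagonal terms shrink to ρᵢσᵢ².
True-score variance = [3²·21.7²·0.91 + 21.5²·0.69 + 2²·20.9²·0.89 + 2²·3.3²·0.79] + 2975.66 = 5765 + 2975.66 = 8740.66.
Reliability = 8740.66 / 9466.72 = 0.9233.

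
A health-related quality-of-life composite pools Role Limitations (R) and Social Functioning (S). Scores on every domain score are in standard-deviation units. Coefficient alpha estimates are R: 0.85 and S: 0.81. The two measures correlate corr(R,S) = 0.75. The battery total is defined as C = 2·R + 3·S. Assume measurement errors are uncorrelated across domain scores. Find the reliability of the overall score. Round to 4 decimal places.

Var(C) = 2² + 3² + 2·[6·0.75] = 13 + 9 = 22.
Because errors are independent across components, Cov(Tᵢ,Tⱼ) = Cov(Xᵢ,Xⱼ); the off-diagonal part of the true-score variance is the same as above.
True-score variance = [2²·0.85 + 3²·0.81] + 9 = 10.69 + 9 = 19.69.
Reliability = 19.69 / 22 = 0.8950.

0.8950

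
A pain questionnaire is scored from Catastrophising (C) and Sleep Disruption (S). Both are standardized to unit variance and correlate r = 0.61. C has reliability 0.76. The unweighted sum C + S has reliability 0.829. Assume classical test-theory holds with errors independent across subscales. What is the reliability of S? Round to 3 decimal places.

Var(C+S) = 2 + 2·0.61 = 3.220.
True-score variance = ρ_C + ρ_S + 2·0.61, so 0.829 = (0.76 + ρ_S + 1.22) / 3.220.
ρ_S = 0.829·3.220 − 0.76 − 1.22 = 0.689.

0.689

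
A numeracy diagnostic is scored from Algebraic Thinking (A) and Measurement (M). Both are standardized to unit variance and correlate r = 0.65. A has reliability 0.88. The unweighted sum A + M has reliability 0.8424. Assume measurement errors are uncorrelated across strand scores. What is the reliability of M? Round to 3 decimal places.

0.600

Var(A+M) = 2 + 2·0.65 = 3.300.
True-score variance = ρ_A + ρ_M + 2·0.65, so 0.8424 = (0.88 + ρ_M + 1.30) / 3.300.
ρ_M = 0.8424·3.300 − 0.88 − 1.30 = 0.600.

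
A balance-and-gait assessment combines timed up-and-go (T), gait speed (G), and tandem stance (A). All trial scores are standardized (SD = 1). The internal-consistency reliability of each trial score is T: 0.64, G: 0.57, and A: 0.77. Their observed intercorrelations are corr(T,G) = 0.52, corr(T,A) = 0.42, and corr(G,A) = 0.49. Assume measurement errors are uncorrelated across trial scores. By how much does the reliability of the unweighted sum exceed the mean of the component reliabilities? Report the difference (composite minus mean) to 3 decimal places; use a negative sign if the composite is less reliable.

0.166

Var(sum) = 3 + 2.86 = 5.86; true-score variance = 1.98 + 2.86 = 4.84; composite reliability = 0.8259.
Mean component reliability = 0.6600.
Difference = 0.8259 − 0.6600 = 0.166.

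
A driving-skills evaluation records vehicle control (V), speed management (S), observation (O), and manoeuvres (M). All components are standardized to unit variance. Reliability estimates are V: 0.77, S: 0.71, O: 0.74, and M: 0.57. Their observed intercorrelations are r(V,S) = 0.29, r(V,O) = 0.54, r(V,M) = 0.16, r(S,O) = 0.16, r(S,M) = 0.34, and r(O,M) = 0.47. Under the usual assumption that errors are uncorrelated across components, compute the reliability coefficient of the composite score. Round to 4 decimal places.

Var(V+S+O+M) = 4 + 2·[0.29 + 0.54 + 0.16 + 0.16 + 0.34 + 0.47] = 4 + 3.92 = 7.92.
With uncorrelated errors the cross-covariances are all true-score covariance, so they carry over unchanged; only the diagonal terms shrink to ρᵢσᵢ².
True-score variance = [0.77 + 0.71 + 0.74 + 0.57] + 3.92 = 2.79 + 3.92 = 6.71.
Reliability = 6.71 / 7.92 = 0.8472.

0.8472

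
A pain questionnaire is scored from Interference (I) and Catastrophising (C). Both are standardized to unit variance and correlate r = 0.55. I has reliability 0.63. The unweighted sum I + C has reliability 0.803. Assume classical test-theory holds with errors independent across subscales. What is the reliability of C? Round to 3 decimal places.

Var(I+C) = 2 + 2·0.55 = 3.100.
True-score variance = ρ_I + ρ_C + 2·0.55, so 0.803 = (0.63 + ρ_C + 1.10) / 3.100.
ρ_C = 0.803·3.100 − 0.63 − 1.10 = 0.759.

0.759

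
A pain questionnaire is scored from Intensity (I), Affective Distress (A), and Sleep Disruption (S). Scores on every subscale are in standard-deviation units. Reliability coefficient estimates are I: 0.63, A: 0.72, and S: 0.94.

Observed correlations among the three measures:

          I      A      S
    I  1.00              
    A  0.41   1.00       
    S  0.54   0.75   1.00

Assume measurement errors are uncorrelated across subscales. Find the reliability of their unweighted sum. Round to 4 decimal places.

0.8891

Var(I+A+S) = 3 + 2·[0.41 + 0.54 + 0.75] = 3 + 3.4 = 6.4.
With uncorrelated errors the cross-covariances are all true-score covariance, so they carry over unchanged; only the diagonal terms shrink to ρᵢσᵢ².
True-score variance = [0.63 + 0.72 + 0.94] + 3.4 = 2.29 + 3.4 = 5.69.
Reliability = 5.69 / 6.4 = 0.8891.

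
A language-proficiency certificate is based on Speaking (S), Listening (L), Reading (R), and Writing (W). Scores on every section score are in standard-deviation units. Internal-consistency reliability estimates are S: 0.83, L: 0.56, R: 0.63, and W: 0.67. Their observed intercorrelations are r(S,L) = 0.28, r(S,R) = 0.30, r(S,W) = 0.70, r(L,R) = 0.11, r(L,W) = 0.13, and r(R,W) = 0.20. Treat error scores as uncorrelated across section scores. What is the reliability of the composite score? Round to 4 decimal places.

Var(S+L+R+W) = 4 + 2·[0.28 + 0.30 + 0.70 + 0.11 + 0.13 + 0.20] = 4 + 3.44 = 7.44.
With uncorrelated errors the cross-covariances are all true-score covariance, so they carry over unchanged; only the diagonal terms shrink to ρᵢσᵢ².
True-score variance = [0.83 + 0.56 + 0.63 + 0.67] + 3.44 = 2.69 + 3.44 = 6.13.
Reliability = 6.13 / 7.44 = 0.8239.

0.8239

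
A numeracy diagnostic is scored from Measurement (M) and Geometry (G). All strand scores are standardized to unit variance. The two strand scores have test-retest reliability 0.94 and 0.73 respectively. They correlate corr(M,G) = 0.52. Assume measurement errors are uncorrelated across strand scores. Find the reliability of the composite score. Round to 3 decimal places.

Var(M+G) = 2 + 2·[0.52] = 2 + 1.04 = 3.04.
Because errors are independent across components, Cov(Tᵢ,Tⱼ) = Cov(Xᵢ,Xⱼ); the off-diagonal part of the true-score variance is the same as above.
True-score variance = [0.94 + 0.73] + 1.04 = 1.67 + 1.04 = 2.71.
Reliability = 2.71 / 3.04 = 0.891.

0.891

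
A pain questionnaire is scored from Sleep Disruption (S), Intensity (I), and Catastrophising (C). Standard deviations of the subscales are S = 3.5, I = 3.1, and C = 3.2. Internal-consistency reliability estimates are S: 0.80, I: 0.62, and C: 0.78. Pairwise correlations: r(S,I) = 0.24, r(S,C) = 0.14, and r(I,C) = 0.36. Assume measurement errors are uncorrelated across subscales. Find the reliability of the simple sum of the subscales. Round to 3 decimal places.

0.824

Var(S+I+C) = 3.5² + 3.1² + 3.2² + 2·[3.5·3.1·0.24 + 3.5·3.2·0.14 + 3.1·3.2·0.36] = 32.1 + 15.4864 = 47.5864.
With uncorrelated errors the cross-covariances are all true-score covariance, so they carry over unchanged; only the diagonal terms shrink to ρᵢσᵢ².
True-score variance = [3.5²·0.80 + 3.1²·0.62 + 3.2²·0.78] + 15.4864 = 23.7454 + 15.4864 = 39.2318.
Reliability = 39.2318 / 47.5864 = 0.824.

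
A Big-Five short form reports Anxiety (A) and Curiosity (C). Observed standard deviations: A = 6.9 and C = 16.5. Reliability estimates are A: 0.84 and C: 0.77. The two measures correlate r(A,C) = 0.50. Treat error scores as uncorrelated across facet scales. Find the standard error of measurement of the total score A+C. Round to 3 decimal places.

Var(total) = 319.86 + 113.85 = 433.71.
True-score variance = 249.625 + 113.85 = 363.475, so reliability = 0.8381.
Error variance = 433.71 − 363.475 = 70.2351; SEM = √70.2351 = 8.381.

8.381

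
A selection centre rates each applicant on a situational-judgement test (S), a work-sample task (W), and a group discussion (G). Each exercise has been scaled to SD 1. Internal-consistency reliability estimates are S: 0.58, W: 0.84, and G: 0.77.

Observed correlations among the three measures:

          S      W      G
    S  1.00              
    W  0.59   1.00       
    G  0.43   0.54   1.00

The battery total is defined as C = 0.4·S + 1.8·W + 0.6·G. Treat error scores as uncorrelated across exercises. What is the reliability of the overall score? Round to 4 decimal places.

Var(C) = 0.4² + 1.8² + 0.6² + 2·[0.72·0.59 + 0.24·0.43 + 1.08·0.54] = 3.76 + 2.2224 = 5.9824.
Under uncorrelated errors the observed covariances equal the true-score covariances, so only the own-variance terms attenuate.
True-score variance = [0.4²·0.58 + 1.8²·0.84 + 0.6²·0.77] + 2.2224 = 3.0916 + 2.2224 = 5.314.
Reliability = 5.314 / 5.9824 = 0.8883.

0.8883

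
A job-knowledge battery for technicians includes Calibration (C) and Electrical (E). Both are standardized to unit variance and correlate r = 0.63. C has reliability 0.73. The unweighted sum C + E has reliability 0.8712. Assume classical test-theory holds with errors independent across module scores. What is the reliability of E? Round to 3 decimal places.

Var(C+E) = 2 + 2·0.63 = 3.260.
True-score variance = ρ_C + ρ_E + 2·0.63, so 0.8712 = (0.73 + ρ_E + 1.26) / 3.260.
ρ_E = 0.8712·3.260 − 0.73 − 1.26 = 0.850.

0.850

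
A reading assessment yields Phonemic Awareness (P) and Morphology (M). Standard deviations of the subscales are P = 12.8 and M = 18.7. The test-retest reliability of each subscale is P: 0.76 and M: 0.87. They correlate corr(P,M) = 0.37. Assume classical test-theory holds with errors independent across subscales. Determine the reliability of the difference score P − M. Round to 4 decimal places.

Var(P−M) = 12.8² + 18.7² − 2·12.8·18.7·0.37 = 513.53 − 177.126 = 336.404.
Because errors are independent across components, Cov(Tᵢ,Tⱼ) = Cov(Xᵢ,Xⱼ); the off-diagonal part of the true-score variance is the same as above.
True-score variance = [12.8²·0.76 + 18.7²·0.87] − 177.126 = 428.749 − 177.126 = 251.622.
Reliability = 251.622 / 336.404 = 0.7480.

0.7480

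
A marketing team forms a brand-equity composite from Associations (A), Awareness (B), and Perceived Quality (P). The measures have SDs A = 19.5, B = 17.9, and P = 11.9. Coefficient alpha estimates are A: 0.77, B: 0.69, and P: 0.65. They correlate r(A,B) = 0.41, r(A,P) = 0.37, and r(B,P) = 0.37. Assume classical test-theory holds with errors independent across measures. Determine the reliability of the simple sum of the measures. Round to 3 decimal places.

0.838

Var(A+B+P) = 19.5² + 17.9² + 11.9² + 2·[19.5·17.9·0.41 + 19.5·11.9·0.37 + 17.9·11.9·0.37] = 842.27 + 615.565 = 1457.84.
Because errors are independent across components, Cov(Tᵢ,Tⱼ) = Cov(Xᵢ,Xⱼ); the off-diagonal part of the true-score variance is the same as above.
True-score variance = [19.5²·0.77 + 17.9²·0.69 + 11.9²·0.65] + 615.565 = 605.922 + 615.565 = 1221.49.
Reliability = 1221.49 / 1457.84 = 0.838.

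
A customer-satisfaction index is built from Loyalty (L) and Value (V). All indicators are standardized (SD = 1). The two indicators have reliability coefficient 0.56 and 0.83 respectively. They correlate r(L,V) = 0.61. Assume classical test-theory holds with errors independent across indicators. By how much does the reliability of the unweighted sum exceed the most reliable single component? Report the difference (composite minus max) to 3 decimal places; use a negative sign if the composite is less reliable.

-0.019

Var(sum) = 2 + 1.22 = 3.22; true-score variance = 1.39 + 1.22 = 2.61; composite reliability = 0.8106.
Max component reliability = 0.8300.
Difference = 0.8106 − 0.8300 = -0.019.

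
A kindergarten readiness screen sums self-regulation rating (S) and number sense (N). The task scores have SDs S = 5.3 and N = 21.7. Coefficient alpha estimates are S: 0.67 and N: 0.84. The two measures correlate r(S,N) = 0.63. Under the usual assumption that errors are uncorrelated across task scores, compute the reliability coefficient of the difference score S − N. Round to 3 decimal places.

0.761

Var(S−N) = 5.3² + 21.7² − 2·5.3·21.7·0.63 = 498.98 − 144.913 = 354.067.
Because errors are independent across components, Cov(Tᵢ,Tⱼ) = Cov(Xᵢ,Xⱼ); the off-diagonal part of the true-score variance is the same as above.
True-score variance = [5.3²·0.67 + 21.7²·0.84] − 144.913 = 414.368 − 144.913 = 269.455.
Reliability = 269.455 / 354.067 = 0.761.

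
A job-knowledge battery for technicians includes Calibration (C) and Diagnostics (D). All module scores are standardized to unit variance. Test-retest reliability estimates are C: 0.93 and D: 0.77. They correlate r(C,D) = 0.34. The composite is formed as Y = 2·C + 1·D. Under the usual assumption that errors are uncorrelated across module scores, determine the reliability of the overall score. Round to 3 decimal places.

0.920

Var(Y) = 2² + 1 + 2·[2·0.34] = 5 + 1.36 = 6.36.
Because errors are independent across components, Cov(Tᵢ,Tⱼ) = Cov(Xᵢ,Xⱼ); the off-diagonal part of the true-score variance is the same as above.
True-score variance = [2²·0.93 + 0.77] + 1.36 = 4.49 + 1.36 = 5.85.
Reliability = 5.85 / 6.36 = 0.920.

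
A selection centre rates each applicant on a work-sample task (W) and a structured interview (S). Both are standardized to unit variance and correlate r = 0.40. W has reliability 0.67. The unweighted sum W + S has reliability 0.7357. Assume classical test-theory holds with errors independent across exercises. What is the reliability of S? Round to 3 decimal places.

Var(W+S) = 2 + 2·0.40 = 2.800.
True-score variance = ρ_W + ρ_S + 2·0.40, so 0.7357 = (0.67 + ρ_S + 0.80) / 2.800.
ρ_S = 0.7357·2.800 − 0.67 − 0.80 = 0.590.

0.590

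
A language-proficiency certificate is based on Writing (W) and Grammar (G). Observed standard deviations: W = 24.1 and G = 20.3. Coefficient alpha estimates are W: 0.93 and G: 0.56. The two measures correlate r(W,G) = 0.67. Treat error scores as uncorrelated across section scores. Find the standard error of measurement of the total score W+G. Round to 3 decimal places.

Var(total) = 992.9 + 655.568 = 1648.47.
True-score variance = 770.924 + 655.568 = 1426.49, so reliability = 0.8653.
Error variance = 1648.47 − 1426.49 = 221.976; SEM = √221.976 = 14.899.

14.899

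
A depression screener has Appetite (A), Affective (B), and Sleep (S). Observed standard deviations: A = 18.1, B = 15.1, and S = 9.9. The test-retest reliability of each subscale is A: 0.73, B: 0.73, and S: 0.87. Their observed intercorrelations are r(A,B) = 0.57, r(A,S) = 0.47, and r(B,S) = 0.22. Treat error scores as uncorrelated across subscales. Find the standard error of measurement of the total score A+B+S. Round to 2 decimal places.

12.76

Var(total) = 653.63 + 545.788 = 1199.42.
True-score variance = 490.871 + 545.788 = 1036.66, so reliability = 0.8643.
Error variance = 1199.42 − 1036.66 = 162.759; SEM = √162.759 = 12.76.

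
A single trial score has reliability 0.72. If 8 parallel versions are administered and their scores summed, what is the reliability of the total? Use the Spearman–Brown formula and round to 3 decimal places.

ρ_k = kρ / (1 + (k−1)ρ) = 8·0.72 / (1 + 7·0.72) = 5.760 / 6.040 = 0.954.

0.954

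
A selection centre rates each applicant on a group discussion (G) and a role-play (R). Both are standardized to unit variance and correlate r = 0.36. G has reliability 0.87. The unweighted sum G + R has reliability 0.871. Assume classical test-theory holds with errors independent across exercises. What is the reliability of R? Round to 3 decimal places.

0.779

Var(G+R) = 2 + 2·0.36 = 2.720.
True-score variance = ρ_G + ρ_R + 2·0.36, so 0.871 = (0.87 + ρ_R + 0.72) / 2.720.
ρ_R = 0.871·2.720 − 0.87 − 0.72 = 0.779.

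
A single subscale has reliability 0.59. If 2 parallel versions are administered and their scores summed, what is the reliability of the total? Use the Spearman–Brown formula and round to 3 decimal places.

ρ_k = kρ / (1 + (k−1)ρ) = 2·0.59 / (1 + 1·0.59) = 1.180 / 1.590 = 0.742.

0.742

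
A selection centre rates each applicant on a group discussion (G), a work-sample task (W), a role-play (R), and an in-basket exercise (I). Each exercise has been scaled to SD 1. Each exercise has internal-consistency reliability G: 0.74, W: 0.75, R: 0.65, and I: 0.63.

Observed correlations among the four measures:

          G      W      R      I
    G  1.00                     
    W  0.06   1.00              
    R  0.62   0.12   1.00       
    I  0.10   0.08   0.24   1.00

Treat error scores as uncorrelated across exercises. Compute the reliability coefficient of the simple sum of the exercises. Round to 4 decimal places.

Var(G+W+R+I) = 4 + 2·[0.06 + 0.62 + 0.10 + 0.12 + 0.08 + 0.24] = 4 + 2.44 = 6.44.
Under uncorrelated errors the observed covariances equal the true-score covariances, so only the own-variance terms attenuate.
True-score variance = [0.74 + 0.75 + 0.65 + 0.63] + 2.44 = 2.77 + 2.44 = 5.21.
Reliability = 5.21 / 6.44 = 0.8090.

0.8090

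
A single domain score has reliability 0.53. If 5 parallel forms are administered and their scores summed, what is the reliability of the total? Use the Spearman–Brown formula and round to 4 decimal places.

0.8494

ρ_k = kρ / (1 + (k−1)ρ) = 5·0.53 / (1 + 4·0.53) = 2.650 / 3.120 = 0.8494.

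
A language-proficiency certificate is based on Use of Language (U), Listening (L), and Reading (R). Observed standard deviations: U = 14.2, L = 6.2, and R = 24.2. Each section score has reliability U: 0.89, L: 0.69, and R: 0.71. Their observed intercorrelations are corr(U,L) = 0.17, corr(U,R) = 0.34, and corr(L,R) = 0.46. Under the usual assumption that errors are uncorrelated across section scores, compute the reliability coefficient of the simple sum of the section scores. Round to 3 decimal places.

0.834

Var(U+L+R) = 14.2² + 6.2² + 24.2² + 2·[14.2·6.2·0.17 + 14.2·24.2·0.34 + 6.2·24.2·0.46] = 825.72 + 401.646 = 1227.37.
With uncorrelated errors the cross-covariances are all true-score covariance, so they carry over unchanged; only the diagonal terms shrink to ρᵢσᵢ².
True-score variance = [14.2²·0.89 + 6.2²·0.69 + 24.2²·0.71] + 401.646 = 621.788 + 401.646 = 1023.43.
Reliability = 1023.43 / 1227.37 = 0.834.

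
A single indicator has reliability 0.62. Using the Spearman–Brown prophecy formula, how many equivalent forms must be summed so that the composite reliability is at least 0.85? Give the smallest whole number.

k ≥ ρ*(1−ρ₁)/(ρ₁(1−ρ*)) = 0.85·0.38 / (0.62·0.15) = 3.473.
Smallest integer k = 4.

4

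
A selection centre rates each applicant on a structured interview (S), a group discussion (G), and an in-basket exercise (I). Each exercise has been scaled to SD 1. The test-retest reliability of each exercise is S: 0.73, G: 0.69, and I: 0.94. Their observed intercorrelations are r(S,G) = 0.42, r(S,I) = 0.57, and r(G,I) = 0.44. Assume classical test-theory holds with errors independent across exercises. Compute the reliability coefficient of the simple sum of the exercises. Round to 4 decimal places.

Var(S+G+I) = 3 + 2·[0.42 + 0.57 + 0.44] = 3 + 2.86 = 5.86.
With uncorrelated errors the cross-covariances are all true-score covariance, so they carry over unchanged; only the diagonal terms shrink to ρᵢσᵢ².
True-score variance = [0.73 + 0.69 + 0.94] + 2.86 = 2.36 + 2.86 = 5.22.
Reliability = 5.22 / 5.86 = 0.8908.

0.8908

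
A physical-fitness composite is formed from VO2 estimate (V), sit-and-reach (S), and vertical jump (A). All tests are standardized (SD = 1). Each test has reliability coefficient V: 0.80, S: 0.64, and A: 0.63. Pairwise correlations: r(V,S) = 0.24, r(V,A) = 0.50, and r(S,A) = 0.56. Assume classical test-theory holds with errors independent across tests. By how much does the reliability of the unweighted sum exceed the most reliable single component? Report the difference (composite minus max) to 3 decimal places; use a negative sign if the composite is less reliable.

0.034

Var(sum) = 3 + 2.6 = 5.6; true-score variance = 2.07 + 2.6 = 4.67; composite reliability = 0.8339.
Max component reliability = 0.8000.
Difference = 0.8339 − 0.8000 = 0.034.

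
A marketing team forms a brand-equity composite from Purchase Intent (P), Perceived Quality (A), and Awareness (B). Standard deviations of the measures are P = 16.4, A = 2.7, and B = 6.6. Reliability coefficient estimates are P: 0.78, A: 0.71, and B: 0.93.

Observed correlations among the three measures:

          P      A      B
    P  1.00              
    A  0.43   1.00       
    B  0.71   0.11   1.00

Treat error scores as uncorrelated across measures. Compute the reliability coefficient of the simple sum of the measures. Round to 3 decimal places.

0.875

Var(P+A+B) = 16.4² + 2.7² + 6.6² + 2·[16.4·2.7·0.43 + 16.4·6.6·0.71 + 2.7·6.6·0.11] = 319.81 + 195.702 = 515.512.
With uncorrelated errors the cross-covariances are all true-score covariance, so they carry over unchanged; only the diagonal terms shrink to ρᵢσᵢ².
True-score variance = [16.4²·0.78 + 2.7²·0.71 + 6.6²·0.93] + 195.702 = 255.475 + 195.702 = 451.177.
Reliability = 451.177 / 515.512 = 0.875.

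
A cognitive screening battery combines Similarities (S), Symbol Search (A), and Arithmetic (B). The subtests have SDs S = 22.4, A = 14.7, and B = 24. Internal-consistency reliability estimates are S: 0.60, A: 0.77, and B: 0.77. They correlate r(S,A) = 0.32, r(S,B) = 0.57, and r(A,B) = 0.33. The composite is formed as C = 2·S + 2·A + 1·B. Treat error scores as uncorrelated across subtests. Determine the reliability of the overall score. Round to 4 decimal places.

0.8104

Var(C) = 2²·22.4² + 2²·14.7² + 24² + 2·[4·22.4·14.7·0.32 + 2·22.4·24·0.57 + 2·14.7·24·0.33] = 3447.4 + 2534.38 = 5981.78.
With uncorrelated errors the cross-covariances are all true-score covariance, so they carry over unchanged; only the diagonal terms shrink to ρᵢσᵢ².
True-score variance = [2²·22.4²·0.60 + 2²·14.7²·0.77 + 24²·0.77] + 2534.38 = 2313.3 + 2534.38 = 4847.68.
Reliability = 4847.68 / 5981.78 = 0.8104.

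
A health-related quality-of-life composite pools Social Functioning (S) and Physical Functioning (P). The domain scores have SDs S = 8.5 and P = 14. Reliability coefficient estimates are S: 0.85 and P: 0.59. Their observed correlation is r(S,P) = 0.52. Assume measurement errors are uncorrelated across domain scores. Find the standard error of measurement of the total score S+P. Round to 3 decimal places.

9.550

Var(total) = 268.25 + 123.76 = 392.01.
True-score variance = 177.053 + 123.76 = 300.812, so reliability = 0.7674.
Error variance = 392.01 − 300.812 = 91.1975; SEM = √91.1975 = 9.550.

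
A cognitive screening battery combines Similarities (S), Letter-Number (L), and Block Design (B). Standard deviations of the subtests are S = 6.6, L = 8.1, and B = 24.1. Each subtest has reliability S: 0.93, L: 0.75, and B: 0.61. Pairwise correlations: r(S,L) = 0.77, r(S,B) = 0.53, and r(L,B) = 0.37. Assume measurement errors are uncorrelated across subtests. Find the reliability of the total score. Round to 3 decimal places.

Var(S+L+B) = 6.6² + 8.1² + 24.1² + 2·[6.6·8.1·0.77 + 6.6·24.1·0.53 + 8.1·24.1·0.37] = 689.98 + 395.387 = 1085.37.
With uncorrelated errors the cross-covariances are all true-score covariance, so they carry over unchanged; only the diagonal terms shrink to ρᵢσᵢ².
True-score variance = [6.6²·0.93 + 8.1²·0.75 + 24.1²·0.61] + 395.387 = 444.012 + 395.387 = 839.4.
Reliability = 839.4 / 1085.37 = 0.773.

0.773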